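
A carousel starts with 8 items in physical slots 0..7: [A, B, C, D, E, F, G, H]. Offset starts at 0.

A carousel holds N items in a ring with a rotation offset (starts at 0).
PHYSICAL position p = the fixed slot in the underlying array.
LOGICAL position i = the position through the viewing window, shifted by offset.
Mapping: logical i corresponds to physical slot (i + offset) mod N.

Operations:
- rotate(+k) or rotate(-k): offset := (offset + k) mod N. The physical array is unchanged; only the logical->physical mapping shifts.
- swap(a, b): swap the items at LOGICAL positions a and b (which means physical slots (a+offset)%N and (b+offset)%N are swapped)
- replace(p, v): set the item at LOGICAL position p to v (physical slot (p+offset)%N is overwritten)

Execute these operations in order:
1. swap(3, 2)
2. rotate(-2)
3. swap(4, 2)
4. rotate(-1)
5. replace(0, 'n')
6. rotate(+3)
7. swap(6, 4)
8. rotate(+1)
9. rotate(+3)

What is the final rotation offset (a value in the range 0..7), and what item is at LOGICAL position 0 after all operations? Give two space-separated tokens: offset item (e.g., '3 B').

Answer: 4 G

Derivation:
After op 1 (swap(3, 2)): offset=0, physical=[A,B,D,C,E,F,G,H], logical=[A,B,D,C,E,F,G,H]
After op 2 (rotate(-2)): offset=6, physical=[A,B,D,C,E,F,G,H], logical=[G,H,A,B,D,C,E,F]
After op 3 (swap(4, 2)): offset=6, physical=[D,B,A,C,E,F,G,H], logical=[G,H,D,B,A,C,E,F]
After op 4 (rotate(-1)): offset=5, physical=[D,B,A,C,E,F,G,H], logical=[F,G,H,D,B,A,C,E]
After op 5 (replace(0, 'n')): offset=5, physical=[D,B,A,C,E,n,G,H], logical=[n,G,H,D,B,A,C,E]
After op 6 (rotate(+3)): offset=0, physical=[D,B,A,C,E,n,G,H], logical=[D,B,A,C,E,n,G,H]
After op 7 (swap(6, 4)): offset=0, physical=[D,B,A,C,G,n,E,H], logical=[D,B,A,C,G,n,E,H]
After op 8 (rotate(+1)): offset=1, physical=[D,B,A,C,G,n,E,H], logical=[B,A,C,G,n,E,H,D]
After op 9 (rotate(+3)): offset=4, physical=[D,B,A,C,G,n,E,H], logical=[G,n,E,H,D,B,A,C]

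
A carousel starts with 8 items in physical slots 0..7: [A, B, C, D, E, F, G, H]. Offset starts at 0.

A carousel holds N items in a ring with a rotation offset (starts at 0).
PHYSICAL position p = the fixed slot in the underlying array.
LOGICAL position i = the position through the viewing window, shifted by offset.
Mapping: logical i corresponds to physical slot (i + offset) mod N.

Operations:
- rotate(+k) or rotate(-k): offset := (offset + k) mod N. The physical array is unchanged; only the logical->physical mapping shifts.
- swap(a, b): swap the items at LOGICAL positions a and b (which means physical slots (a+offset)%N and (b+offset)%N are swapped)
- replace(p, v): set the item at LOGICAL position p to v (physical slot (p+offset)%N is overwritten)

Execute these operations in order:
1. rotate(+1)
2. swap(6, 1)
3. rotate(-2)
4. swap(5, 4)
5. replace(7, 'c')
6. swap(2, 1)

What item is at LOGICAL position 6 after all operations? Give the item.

After op 1 (rotate(+1)): offset=1, physical=[A,B,C,D,E,F,G,H], logical=[B,C,D,E,F,G,H,A]
After op 2 (swap(6, 1)): offset=1, physical=[A,B,H,D,E,F,G,C], logical=[B,H,D,E,F,G,C,A]
After op 3 (rotate(-2)): offset=7, physical=[A,B,H,D,E,F,G,C], logical=[C,A,B,H,D,E,F,G]
After op 4 (swap(5, 4)): offset=7, physical=[A,B,H,E,D,F,G,C], logical=[C,A,B,H,E,D,F,G]
After op 5 (replace(7, 'c')): offset=7, physical=[A,B,H,E,D,F,c,C], logical=[C,A,B,H,E,D,F,c]
After op 6 (swap(2, 1)): offset=7, physical=[B,A,H,E,D,F,c,C], logical=[C,B,A,H,E,D,F,c]

Answer: F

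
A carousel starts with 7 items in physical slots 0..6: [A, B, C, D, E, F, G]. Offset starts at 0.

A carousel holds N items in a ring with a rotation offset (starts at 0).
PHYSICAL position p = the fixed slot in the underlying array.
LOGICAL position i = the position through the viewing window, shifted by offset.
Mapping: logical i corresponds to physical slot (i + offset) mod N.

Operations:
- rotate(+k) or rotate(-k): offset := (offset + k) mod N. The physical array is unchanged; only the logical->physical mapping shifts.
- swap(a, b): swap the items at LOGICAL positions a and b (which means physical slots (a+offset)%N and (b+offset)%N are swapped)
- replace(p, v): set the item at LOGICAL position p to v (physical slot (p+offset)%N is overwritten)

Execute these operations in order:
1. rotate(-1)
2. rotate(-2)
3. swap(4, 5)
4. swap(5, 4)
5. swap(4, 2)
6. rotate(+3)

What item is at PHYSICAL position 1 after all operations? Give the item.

After op 1 (rotate(-1)): offset=6, physical=[A,B,C,D,E,F,G], logical=[G,A,B,C,D,E,F]
After op 2 (rotate(-2)): offset=4, physical=[A,B,C,D,E,F,G], logical=[E,F,G,A,B,C,D]
After op 3 (swap(4, 5)): offset=4, physical=[A,C,B,D,E,F,G], logical=[E,F,G,A,C,B,D]
After op 4 (swap(5, 4)): offset=4, physical=[A,B,C,D,E,F,G], logical=[E,F,G,A,B,C,D]
After op 5 (swap(4, 2)): offset=4, physical=[A,G,C,D,E,F,B], logical=[E,F,B,A,G,C,D]
After op 6 (rotate(+3)): offset=0, physical=[A,G,C,D,E,F,B], logical=[A,G,C,D,E,F,B]

Answer: G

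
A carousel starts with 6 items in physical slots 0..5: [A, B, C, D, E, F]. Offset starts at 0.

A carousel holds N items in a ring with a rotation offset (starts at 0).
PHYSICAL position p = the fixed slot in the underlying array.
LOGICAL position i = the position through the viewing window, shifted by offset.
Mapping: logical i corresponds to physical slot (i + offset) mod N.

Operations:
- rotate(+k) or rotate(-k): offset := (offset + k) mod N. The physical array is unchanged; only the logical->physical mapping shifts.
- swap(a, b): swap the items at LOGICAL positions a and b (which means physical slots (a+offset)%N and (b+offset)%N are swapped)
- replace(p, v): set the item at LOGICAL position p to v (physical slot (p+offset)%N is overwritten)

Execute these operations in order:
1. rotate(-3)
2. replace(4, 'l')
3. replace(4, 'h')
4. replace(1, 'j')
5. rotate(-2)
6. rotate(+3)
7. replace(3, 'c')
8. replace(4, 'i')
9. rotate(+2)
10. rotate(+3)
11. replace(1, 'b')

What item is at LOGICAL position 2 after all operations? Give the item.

After op 1 (rotate(-3)): offset=3, physical=[A,B,C,D,E,F], logical=[D,E,F,A,B,C]
After op 2 (replace(4, 'l')): offset=3, physical=[A,l,C,D,E,F], logical=[D,E,F,A,l,C]
After op 3 (replace(4, 'h')): offset=3, physical=[A,h,C,D,E,F], logical=[D,E,F,A,h,C]
After op 4 (replace(1, 'j')): offset=3, physical=[A,h,C,D,j,F], logical=[D,j,F,A,h,C]
After op 5 (rotate(-2)): offset=1, physical=[A,h,C,D,j,F], logical=[h,C,D,j,F,A]
After op 6 (rotate(+3)): offset=4, physical=[A,h,C,D,j,F], logical=[j,F,A,h,C,D]
After op 7 (replace(3, 'c')): offset=4, physical=[A,c,C,D,j,F], logical=[j,F,A,c,C,D]
After op 8 (replace(4, 'i')): offset=4, physical=[A,c,i,D,j,F], logical=[j,F,A,c,i,D]
After op 9 (rotate(+2)): offset=0, physical=[A,c,i,D,j,F], logical=[A,c,i,D,j,F]
After op 10 (rotate(+3)): offset=3, physical=[A,c,i,D,j,F], logical=[D,j,F,A,c,i]
After op 11 (replace(1, 'b')): offset=3, physical=[A,c,i,D,b,F], logical=[D,b,F,A,c,i]

Answer: F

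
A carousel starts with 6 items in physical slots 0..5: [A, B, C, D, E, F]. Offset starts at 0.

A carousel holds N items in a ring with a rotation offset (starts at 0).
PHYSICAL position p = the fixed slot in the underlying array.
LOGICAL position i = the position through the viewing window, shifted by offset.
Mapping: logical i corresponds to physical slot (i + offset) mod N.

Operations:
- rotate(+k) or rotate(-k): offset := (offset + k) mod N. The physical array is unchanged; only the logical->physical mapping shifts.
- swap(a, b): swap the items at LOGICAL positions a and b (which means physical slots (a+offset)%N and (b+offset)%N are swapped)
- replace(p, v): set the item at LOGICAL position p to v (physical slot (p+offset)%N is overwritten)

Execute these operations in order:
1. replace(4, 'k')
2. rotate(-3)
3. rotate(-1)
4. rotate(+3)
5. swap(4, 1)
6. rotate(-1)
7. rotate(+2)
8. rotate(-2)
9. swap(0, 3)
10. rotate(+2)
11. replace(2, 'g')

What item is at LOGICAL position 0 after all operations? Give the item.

After op 1 (replace(4, 'k')): offset=0, physical=[A,B,C,D,k,F], logical=[A,B,C,D,k,F]
After op 2 (rotate(-3)): offset=3, physical=[A,B,C,D,k,F], logical=[D,k,F,A,B,C]
After op 3 (rotate(-1)): offset=2, physical=[A,B,C,D,k,F], logical=[C,D,k,F,A,B]
After op 4 (rotate(+3)): offset=5, physical=[A,B,C,D,k,F], logical=[F,A,B,C,D,k]
After op 5 (swap(4, 1)): offset=5, physical=[D,B,C,A,k,F], logical=[F,D,B,C,A,k]
After op 6 (rotate(-1)): offset=4, physical=[D,B,C,A,k,F], logical=[k,F,D,B,C,A]
After op 7 (rotate(+2)): offset=0, physical=[D,B,C,A,k,F], logical=[D,B,C,A,k,F]
After op 8 (rotate(-2)): offset=4, physical=[D,B,C,A,k,F], logical=[k,F,D,B,C,A]
After op 9 (swap(0, 3)): offset=4, physical=[D,k,C,A,B,F], logical=[B,F,D,k,C,A]
After op 10 (rotate(+2)): offset=0, physical=[D,k,C,A,B,F], logical=[D,k,C,A,B,F]
After op 11 (replace(2, 'g')): offset=0, physical=[D,k,g,A,B,F], logical=[D,k,g,A,B,F]

Answer: D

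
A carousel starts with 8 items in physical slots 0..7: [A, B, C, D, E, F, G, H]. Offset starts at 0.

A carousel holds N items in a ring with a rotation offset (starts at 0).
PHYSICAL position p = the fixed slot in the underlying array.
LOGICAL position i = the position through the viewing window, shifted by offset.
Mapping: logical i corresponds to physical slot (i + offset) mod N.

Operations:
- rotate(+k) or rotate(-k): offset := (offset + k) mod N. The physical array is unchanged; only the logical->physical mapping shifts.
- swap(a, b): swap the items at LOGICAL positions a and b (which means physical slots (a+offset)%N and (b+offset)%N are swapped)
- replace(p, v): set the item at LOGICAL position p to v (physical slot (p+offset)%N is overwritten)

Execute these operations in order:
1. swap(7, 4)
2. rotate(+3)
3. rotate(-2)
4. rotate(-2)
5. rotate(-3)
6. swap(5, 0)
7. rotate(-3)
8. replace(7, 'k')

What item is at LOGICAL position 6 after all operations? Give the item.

Answer: E

Derivation:
After op 1 (swap(7, 4)): offset=0, physical=[A,B,C,D,H,F,G,E], logical=[A,B,C,D,H,F,G,E]
After op 2 (rotate(+3)): offset=3, physical=[A,B,C,D,H,F,G,E], logical=[D,H,F,G,E,A,B,C]
After op 3 (rotate(-2)): offset=1, physical=[A,B,C,D,H,F,G,E], logical=[B,C,D,H,F,G,E,A]
After op 4 (rotate(-2)): offset=7, physical=[A,B,C,D,H,F,G,E], logical=[E,A,B,C,D,H,F,G]
After op 5 (rotate(-3)): offset=4, physical=[A,B,C,D,H,F,G,E], logical=[H,F,G,E,A,B,C,D]
After op 6 (swap(5, 0)): offset=4, physical=[A,H,C,D,B,F,G,E], logical=[B,F,G,E,A,H,C,D]
After op 7 (rotate(-3)): offset=1, physical=[A,H,C,D,B,F,G,E], logical=[H,C,D,B,F,G,E,A]
After op 8 (replace(7, 'k')): offset=1, physical=[k,H,C,D,B,F,G,E], logical=[H,C,D,B,F,G,E,k]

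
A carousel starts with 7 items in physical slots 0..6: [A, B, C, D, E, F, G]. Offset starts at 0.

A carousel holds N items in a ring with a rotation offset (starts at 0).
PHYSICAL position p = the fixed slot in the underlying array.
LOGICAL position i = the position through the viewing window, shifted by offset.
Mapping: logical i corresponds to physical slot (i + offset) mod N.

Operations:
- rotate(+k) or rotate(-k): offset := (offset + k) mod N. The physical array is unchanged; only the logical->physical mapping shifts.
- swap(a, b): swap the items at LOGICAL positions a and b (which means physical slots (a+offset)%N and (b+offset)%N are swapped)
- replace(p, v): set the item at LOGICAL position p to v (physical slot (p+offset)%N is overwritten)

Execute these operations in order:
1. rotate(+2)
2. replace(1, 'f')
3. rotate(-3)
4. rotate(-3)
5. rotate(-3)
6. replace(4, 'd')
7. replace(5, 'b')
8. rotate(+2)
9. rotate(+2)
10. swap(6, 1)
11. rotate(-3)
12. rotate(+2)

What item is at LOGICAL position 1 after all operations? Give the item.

After op 1 (rotate(+2)): offset=2, physical=[A,B,C,D,E,F,G], logical=[C,D,E,F,G,A,B]
After op 2 (replace(1, 'f')): offset=2, physical=[A,B,C,f,E,F,G], logical=[C,f,E,F,G,A,B]
After op 3 (rotate(-3)): offset=6, physical=[A,B,C,f,E,F,G], logical=[G,A,B,C,f,E,F]
After op 4 (rotate(-3)): offset=3, physical=[A,B,C,f,E,F,G], logical=[f,E,F,G,A,B,C]
After op 5 (rotate(-3)): offset=0, physical=[A,B,C,f,E,F,G], logical=[A,B,C,f,E,F,G]
After op 6 (replace(4, 'd')): offset=0, physical=[A,B,C,f,d,F,G], logical=[A,B,C,f,d,F,G]
After op 7 (replace(5, 'b')): offset=0, physical=[A,B,C,f,d,b,G], logical=[A,B,C,f,d,b,G]
After op 8 (rotate(+2)): offset=2, physical=[A,B,C,f,d,b,G], logical=[C,f,d,b,G,A,B]
After op 9 (rotate(+2)): offset=4, physical=[A,B,C,f,d,b,G], logical=[d,b,G,A,B,C,f]
After op 10 (swap(6, 1)): offset=4, physical=[A,B,C,b,d,f,G], logical=[d,f,G,A,B,C,b]
After op 11 (rotate(-3)): offset=1, physical=[A,B,C,b,d,f,G], logical=[B,C,b,d,f,G,A]
After op 12 (rotate(+2)): offset=3, physical=[A,B,C,b,d,f,G], logical=[b,d,f,G,A,B,C]

Answer: d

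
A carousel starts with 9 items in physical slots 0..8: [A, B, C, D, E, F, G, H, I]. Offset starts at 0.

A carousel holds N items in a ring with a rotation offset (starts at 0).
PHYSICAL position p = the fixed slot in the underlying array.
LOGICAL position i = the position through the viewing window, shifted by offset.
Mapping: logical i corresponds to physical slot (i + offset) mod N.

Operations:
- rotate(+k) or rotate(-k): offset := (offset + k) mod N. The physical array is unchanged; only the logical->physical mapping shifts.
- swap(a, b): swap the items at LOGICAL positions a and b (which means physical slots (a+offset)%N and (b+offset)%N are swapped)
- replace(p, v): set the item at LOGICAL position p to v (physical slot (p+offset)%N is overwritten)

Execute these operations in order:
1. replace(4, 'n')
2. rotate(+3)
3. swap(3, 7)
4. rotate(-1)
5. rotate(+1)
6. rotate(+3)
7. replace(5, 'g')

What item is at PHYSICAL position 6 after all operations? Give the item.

After op 1 (replace(4, 'n')): offset=0, physical=[A,B,C,D,n,F,G,H,I], logical=[A,B,C,D,n,F,G,H,I]
After op 2 (rotate(+3)): offset=3, physical=[A,B,C,D,n,F,G,H,I], logical=[D,n,F,G,H,I,A,B,C]
After op 3 (swap(3, 7)): offset=3, physical=[A,G,C,D,n,F,B,H,I], logical=[D,n,F,B,H,I,A,G,C]
After op 4 (rotate(-1)): offset=2, physical=[A,G,C,D,n,F,B,H,I], logical=[C,D,n,F,B,H,I,A,G]
After op 5 (rotate(+1)): offset=3, physical=[A,G,C,D,n,F,B,H,I], logical=[D,n,F,B,H,I,A,G,C]
After op 6 (rotate(+3)): offset=6, physical=[A,G,C,D,n,F,B,H,I], logical=[B,H,I,A,G,C,D,n,F]
After op 7 (replace(5, 'g')): offset=6, physical=[A,G,g,D,n,F,B,H,I], logical=[B,H,I,A,G,g,D,n,F]

Answer: B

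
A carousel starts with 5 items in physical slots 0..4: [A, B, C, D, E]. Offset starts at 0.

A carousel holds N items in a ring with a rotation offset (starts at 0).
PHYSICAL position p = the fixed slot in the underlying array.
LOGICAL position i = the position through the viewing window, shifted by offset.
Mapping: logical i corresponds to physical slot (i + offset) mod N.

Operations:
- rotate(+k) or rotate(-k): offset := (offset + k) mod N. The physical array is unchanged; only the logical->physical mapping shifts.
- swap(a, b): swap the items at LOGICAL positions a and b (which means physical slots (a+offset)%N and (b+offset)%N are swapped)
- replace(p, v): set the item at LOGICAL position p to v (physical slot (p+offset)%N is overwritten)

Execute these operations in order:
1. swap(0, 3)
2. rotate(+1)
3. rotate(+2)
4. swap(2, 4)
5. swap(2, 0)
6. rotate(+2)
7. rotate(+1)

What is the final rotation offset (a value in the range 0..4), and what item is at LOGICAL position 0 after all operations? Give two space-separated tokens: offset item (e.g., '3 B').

After op 1 (swap(0, 3)): offset=0, physical=[D,B,C,A,E], logical=[D,B,C,A,E]
After op 2 (rotate(+1)): offset=1, physical=[D,B,C,A,E], logical=[B,C,A,E,D]
After op 3 (rotate(+2)): offset=3, physical=[D,B,C,A,E], logical=[A,E,D,B,C]
After op 4 (swap(2, 4)): offset=3, physical=[C,B,D,A,E], logical=[A,E,C,B,D]
After op 5 (swap(2, 0)): offset=3, physical=[A,B,D,C,E], logical=[C,E,A,B,D]
After op 6 (rotate(+2)): offset=0, physical=[A,B,D,C,E], logical=[A,B,D,C,E]
After op 7 (rotate(+1)): offset=1, physical=[A,B,D,C,E], logical=[B,D,C,E,A]

Answer: 1 B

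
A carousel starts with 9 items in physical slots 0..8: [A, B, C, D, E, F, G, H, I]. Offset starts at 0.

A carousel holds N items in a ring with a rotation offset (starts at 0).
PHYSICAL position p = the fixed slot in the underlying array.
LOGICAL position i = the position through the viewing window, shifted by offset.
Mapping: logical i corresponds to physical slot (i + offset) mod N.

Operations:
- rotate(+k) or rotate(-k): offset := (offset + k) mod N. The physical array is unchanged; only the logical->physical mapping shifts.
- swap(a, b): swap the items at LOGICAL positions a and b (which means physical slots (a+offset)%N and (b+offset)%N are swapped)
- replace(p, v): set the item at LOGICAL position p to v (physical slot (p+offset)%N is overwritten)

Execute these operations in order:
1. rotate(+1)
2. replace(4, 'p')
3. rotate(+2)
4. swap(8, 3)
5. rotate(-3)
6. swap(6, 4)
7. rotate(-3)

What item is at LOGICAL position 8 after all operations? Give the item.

After op 1 (rotate(+1)): offset=1, physical=[A,B,C,D,E,F,G,H,I], logical=[B,C,D,E,F,G,H,I,A]
After op 2 (replace(4, 'p')): offset=1, physical=[A,B,C,D,E,p,G,H,I], logical=[B,C,D,E,p,G,H,I,A]
After op 3 (rotate(+2)): offset=3, physical=[A,B,C,D,E,p,G,H,I], logical=[D,E,p,G,H,I,A,B,C]
After op 4 (swap(8, 3)): offset=3, physical=[A,B,G,D,E,p,C,H,I], logical=[D,E,p,C,H,I,A,B,G]
After op 5 (rotate(-3)): offset=0, physical=[A,B,G,D,E,p,C,H,I], logical=[A,B,G,D,E,p,C,H,I]
After op 6 (swap(6, 4)): offset=0, physical=[A,B,G,D,C,p,E,H,I], logical=[A,B,G,D,C,p,E,H,I]
After op 7 (rotate(-3)): offset=6, physical=[A,B,G,D,C,p,E,H,I], logical=[E,H,I,A,B,G,D,C,p]

Answer: p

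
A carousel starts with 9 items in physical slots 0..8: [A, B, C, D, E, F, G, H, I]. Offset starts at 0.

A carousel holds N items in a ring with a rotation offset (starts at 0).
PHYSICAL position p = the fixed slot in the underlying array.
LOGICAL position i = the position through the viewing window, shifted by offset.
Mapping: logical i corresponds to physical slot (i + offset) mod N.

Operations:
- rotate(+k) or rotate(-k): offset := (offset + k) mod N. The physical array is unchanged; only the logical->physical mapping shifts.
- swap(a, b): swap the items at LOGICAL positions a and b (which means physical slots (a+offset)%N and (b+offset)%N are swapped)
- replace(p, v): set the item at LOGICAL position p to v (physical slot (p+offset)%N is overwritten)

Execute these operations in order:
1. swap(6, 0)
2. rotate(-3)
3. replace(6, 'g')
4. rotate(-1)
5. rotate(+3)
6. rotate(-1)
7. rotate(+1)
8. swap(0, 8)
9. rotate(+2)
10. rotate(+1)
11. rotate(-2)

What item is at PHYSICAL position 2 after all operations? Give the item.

Answer: C

Derivation:
After op 1 (swap(6, 0)): offset=0, physical=[G,B,C,D,E,F,A,H,I], logical=[G,B,C,D,E,F,A,H,I]
After op 2 (rotate(-3)): offset=6, physical=[G,B,C,D,E,F,A,H,I], logical=[A,H,I,G,B,C,D,E,F]
After op 3 (replace(6, 'g')): offset=6, physical=[G,B,C,g,E,F,A,H,I], logical=[A,H,I,G,B,C,g,E,F]
After op 4 (rotate(-1)): offset=5, physical=[G,B,C,g,E,F,A,H,I], logical=[F,A,H,I,G,B,C,g,E]
After op 5 (rotate(+3)): offset=8, physical=[G,B,C,g,E,F,A,H,I], logical=[I,G,B,C,g,E,F,A,H]
After op 6 (rotate(-1)): offset=7, physical=[G,B,C,g,E,F,A,H,I], logical=[H,I,G,B,C,g,E,F,A]
After op 7 (rotate(+1)): offset=8, physical=[G,B,C,g,E,F,A,H,I], logical=[I,G,B,C,g,E,F,A,H]
After op 8 (swap(0, 8)): offset=8, physical=[G,B,C,g,E,F,A,I,H], logical=[H,G,B,C,g,E,F,A,I]
After op 9 (rotate(+2)): offset=1, physical=[G,B,C,g,E,F,A,I,H], logical=[B,C,g,E,F,A,I,H,G]
After op 10 (rotate(+1)): offset=2, physical=[G,B,C,g,E,F,A,I,H], logical=[C,g,E,F,A,I,H,G,B]
After op 11 (rotate(-2)): offset=0, physical=[G,B,C,g,E,F,A,I,H], logical=[G,B,C,g,E,F,A,I,H]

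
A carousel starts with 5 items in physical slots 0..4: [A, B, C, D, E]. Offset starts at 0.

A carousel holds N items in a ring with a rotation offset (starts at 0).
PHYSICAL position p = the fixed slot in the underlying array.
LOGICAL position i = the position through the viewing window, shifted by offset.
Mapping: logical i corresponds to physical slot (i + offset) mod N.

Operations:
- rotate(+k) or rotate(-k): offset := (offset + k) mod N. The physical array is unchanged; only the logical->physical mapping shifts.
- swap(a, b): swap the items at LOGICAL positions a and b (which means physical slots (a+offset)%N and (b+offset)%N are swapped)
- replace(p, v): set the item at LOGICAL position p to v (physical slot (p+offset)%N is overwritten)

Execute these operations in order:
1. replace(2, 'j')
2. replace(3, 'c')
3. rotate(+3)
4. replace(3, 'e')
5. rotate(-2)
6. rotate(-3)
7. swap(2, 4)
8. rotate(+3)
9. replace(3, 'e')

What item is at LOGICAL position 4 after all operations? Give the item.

After op 1 (replace(2, 'j')): offset=0, physical=[A,B,j,D,E], logical=[A,B,j,D,E]
After op 2 (replace(3, 'c')): offset=0, physical=[A,B,j,c,E], logical=[A,B,j,c,E]
After op 3 (rotate(+3)): offset=3, physical=[A,B,j,c,E], logical=[c,E,A,B,j]
After op 4 (replace(3, 'e')): offset=3, physical=[A,e,j,c,E], logical=[c,E,A,e,j]
After op 5 (rotate(-2)): offset=1, physical=[A,e,j,c,E], logical=[e,j,c,E,A]
After op 6 (rotate(-3)): offset=3, physical=[A,e,j,c,E], logical=[c,E,A,e,j]
After op 7 (swap(2, 4)): offset=3, physical=[j,e,A,c,E], logical=[c,E,j,e,A]
After op 8 (rotate(+3)): offset=1, physical=[j,e,A,c,E], logical=[e,A,c,E,j]
After op 9 (replace(3, 'e')): offset=1, physical=[j,e,A,c,e], logical=[e,A,c,e,j]

Answer: j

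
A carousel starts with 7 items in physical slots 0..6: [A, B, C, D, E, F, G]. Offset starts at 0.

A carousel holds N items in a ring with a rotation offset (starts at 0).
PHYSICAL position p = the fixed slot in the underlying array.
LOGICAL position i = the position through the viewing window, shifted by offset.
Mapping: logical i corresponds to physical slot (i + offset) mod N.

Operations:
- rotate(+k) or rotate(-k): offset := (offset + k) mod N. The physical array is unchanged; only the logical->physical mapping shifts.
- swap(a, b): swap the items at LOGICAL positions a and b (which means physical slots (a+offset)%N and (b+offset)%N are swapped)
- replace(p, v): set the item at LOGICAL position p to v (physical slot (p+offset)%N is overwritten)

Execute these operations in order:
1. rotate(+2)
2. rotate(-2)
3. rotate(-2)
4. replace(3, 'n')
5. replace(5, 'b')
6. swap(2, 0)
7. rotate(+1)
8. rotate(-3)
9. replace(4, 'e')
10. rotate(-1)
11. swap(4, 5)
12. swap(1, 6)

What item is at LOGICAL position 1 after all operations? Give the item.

After op 1 (rotate(+2)): offset=2, physical=[A,B,C,D,E,F,G], logical=[C,D,E,F,G,A,B]
After op 2 (rotate(-2)): offset=0, physical=[A,B,C,D,E,F,G], logical=[A,B,C,D,E,F,G]
After op 3 (rotate(-2)): offset=5, physical=[A,B,C,D,E,F,G], logical=[F,G,A,B,C,D,E]
After op 4 (replace(3, 'n')): offset=5, physical=[A,n,C,D,E,F,G], logical=[F,G,A,n,C,D,E]
After op 5 (replace(5, 'b')): offset=5, physical=[A,n,C,b,E,F,G], logical=[F,G,A,n,C,b,E]
After op 6 (swap(2, 0)): offset=5, physical=[F,n,C,b,E,A,G], logical=[A,G,F,n,C,b,E]
After op 7 (rotate(+1)): offset=6, physical=[F,n,C,b,E,A,G], logical=[G,F,n,C,b,E,A]
After op 8 (rotate(-3)): offset=3, physical=[F,n,C,b,E,A,G], logical=[b,E,A,G,F,n,C]
After op 9 (replace(4, 'e')): offset=3, physical=[e,n,C,b,E,A,G], logical=[b,E,A,G,e,n,C]
After op 10 (rotate(-1)): offset=2, physical=[e,n,C,b,E,A,G], logical=[C,b,E,A,G,e,n]
After op 11 (swap(4, 5)): offset=2, physical=[G,n,C,b,E,A,e], logical=[C,b,E,A,e,G,n]
After op 12 (swap(1, 6)): offset=2, physical=[G,b,C,n,E,A,e], logical=[C,n,E,A,e,G,b]

Answer: n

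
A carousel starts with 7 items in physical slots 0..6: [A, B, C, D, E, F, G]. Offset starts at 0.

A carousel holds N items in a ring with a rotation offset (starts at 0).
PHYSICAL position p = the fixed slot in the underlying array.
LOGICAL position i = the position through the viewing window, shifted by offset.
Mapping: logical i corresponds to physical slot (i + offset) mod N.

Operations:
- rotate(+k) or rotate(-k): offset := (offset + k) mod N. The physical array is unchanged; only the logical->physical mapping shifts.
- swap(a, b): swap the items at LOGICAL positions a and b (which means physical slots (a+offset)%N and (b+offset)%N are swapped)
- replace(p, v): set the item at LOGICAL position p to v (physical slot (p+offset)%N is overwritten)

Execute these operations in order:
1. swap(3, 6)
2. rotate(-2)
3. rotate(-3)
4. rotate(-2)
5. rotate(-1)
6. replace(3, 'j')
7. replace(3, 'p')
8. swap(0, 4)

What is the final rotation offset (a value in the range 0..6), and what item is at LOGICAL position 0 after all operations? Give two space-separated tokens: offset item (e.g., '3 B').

Answer: 6 G

Derivation:
After op 1 (swap(3, 6)): offset=0, physical=[A,B,C,G,E,F,D], logical=[A,B,C,G,E,F,D]
After op 2 (rotate(-2)): offset=5, physical=[A,B,C,G,E,F,D], logical=[F,D,A,B,C,G,E]
After op 3 (rotate(-3)): offset=2, physical=[A,B,C,G,E,F,D], logical=[C,G,E,F,D,A,B]
After op 4 (rotate(-2)): offset=0, physical=[A,B,C,G,E,F,D], logical=[A,B,C,G,E,F,D]
After op 5 (rotate(-1)): offset=6, physical=[A,B,C,G,E,F,D], logical=[D,A,B,C,G,E,F]
After op 6 (replace(3, 'j')): offset=6, physical=[A,B,j,G,E,F,D], logical=[D,A,B,j,G,E,F]
After op 7 (replace(3, 'p')): offset=6, physical=[A,B,p,G,E,F,D], logical=[D,A,B,p,G,E,F]
After op 8 (swap(0, 4)): offset=6, physical=[A,B,p,D,E,F,G], logical=[G,A,B,p,D,E,F]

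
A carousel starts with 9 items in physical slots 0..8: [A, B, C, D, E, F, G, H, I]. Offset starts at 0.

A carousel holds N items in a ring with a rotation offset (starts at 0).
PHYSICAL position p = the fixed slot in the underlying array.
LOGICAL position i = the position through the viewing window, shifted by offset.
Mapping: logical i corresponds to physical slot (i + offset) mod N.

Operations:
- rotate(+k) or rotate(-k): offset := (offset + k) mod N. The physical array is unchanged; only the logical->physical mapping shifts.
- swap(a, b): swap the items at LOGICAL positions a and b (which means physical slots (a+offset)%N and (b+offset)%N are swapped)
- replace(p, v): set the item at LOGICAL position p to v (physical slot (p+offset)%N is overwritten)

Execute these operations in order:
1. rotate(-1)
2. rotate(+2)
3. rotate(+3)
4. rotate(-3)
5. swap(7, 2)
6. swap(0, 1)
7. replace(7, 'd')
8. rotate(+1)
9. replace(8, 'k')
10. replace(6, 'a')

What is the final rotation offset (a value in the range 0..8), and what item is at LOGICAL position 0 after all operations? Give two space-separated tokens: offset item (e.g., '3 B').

After op 1 (rotate(-1)): offset=8, physical=[A,B,C,D,E,F,G,H,I], logical=[I,A,B,C,D,E,F,G,H]
After op 2 (rotate(+2)): offset=1, physical=[A,B,C,D,E,F,G,H,I], logical=[B,C,D,E,F,G,H,I,A]
After op 3 (rotate(+3)): offset=4, physical=[A,B,C,D,E,F,G,H,I], logical=[E,F,G,H,I,A,B,C,D]
After op 4 (rotate(-3)): offset=1, physical=[A,B,C,D,E,F,G,H,I], logical=[B,C,D,E,F,G,H,I,A]
After op 5 (swap(7, 2)): offset=1, physical=[A,B,C,I,E,F,G,H,D], logical=[B,C,I,E,F,G,H,D,A]
After op 6 (swap(0, 1)): offset=1, physical=[A,C,B,I,E,F,G,H,D], logical=[C,B,I,E,F,G,H,D,A]
After op 7 (replace(7, 'd')): offset=1, physical=[A,C,B,I,E,F,G,H,d], logical=[C,B,I,E,F,G,H,d,A]
After op 8 (rotate(+1)): offset=2, physical=[A,C,B,I,E,F,G,H,d], logical=[B,I,E,F,G,H,d,A,C]
After op 9 (replace(8, 'k')): offset=2, physical=[A,k,B,I,E,F,G,H,d], logical=[B,I,E,F,G,H,d,A,k]
After op 10 (replace(6, 'a')): offset=2, physical=[A,k,B,I,E,F,G,H,a], logical=[B,I,E,F,G,H,a,A,k]

Answer: 2 B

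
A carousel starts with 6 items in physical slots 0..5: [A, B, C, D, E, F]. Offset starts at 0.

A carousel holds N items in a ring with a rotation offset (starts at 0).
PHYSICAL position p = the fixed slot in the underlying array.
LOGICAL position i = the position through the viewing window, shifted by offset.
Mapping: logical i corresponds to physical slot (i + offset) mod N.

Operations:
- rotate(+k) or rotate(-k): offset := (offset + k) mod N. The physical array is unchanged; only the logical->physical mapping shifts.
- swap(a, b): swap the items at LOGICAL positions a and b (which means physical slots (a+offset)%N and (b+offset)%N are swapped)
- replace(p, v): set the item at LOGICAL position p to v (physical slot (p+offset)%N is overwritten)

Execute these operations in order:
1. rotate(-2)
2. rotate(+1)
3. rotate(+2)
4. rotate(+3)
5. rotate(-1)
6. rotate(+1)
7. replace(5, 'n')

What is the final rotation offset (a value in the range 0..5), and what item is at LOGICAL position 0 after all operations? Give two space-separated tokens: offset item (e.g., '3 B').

After op 1 (rotate(-2)): offset=4, physical=[A,B,C,D,E,F], logical=[E,F,A,B,C,D]
After op 2 (rotate(+1)): offset=5, physical=[A,B,C,D,E,F], logical=[F,A,B,C,D,E]
After op 3 (rotate(+2)): offset=1, physical=[A,B,C,D,E,F], logical=[B,C,D,E,F,A]
After op 4 (rotate(+3)): offset=4, physical=[A,B,C,D,E,F], logical=[E,F,A,B,C,D]
After op 5 (rotate(-1)): offset=3, physical=[A,B,C,D,E,F], logical=[D,E,F,A,B,C]
After op 6 (rotate(+1)): offset=4, physical=[A,B,C,D,E,F], logical=[E,F,A,B,C,D]
After op 7 (replace(5, 'n')): offset=4, physical=[A,B,C,n,E,F], logical=[E,F,A,B,C,n]

Answer: 4 E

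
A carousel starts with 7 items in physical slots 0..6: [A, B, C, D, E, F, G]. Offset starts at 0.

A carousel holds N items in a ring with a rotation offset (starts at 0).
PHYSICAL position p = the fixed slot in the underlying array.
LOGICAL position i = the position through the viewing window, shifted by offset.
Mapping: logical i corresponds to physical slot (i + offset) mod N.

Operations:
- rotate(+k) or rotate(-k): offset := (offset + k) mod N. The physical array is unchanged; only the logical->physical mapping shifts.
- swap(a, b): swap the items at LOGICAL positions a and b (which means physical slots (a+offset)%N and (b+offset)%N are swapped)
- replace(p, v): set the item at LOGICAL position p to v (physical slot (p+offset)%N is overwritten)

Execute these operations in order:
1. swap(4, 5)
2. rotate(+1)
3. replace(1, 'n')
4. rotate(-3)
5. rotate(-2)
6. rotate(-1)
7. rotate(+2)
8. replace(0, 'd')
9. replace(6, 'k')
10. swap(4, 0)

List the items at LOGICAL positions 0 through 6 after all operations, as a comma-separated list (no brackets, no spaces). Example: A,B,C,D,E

After op 1 (swap(4, 5)): offset=0, physical=[A,B,C,D,F,E,G], logical=[A,B,C,D,F,E,G]
After op 2 (rotate(+1)): offset=1, physical=[A,B,C,D,F,E,G], logical=[B,C,D,F,E,G,A]
After op 3 (replace(1, 'n')): offset=1, physical=[A,B,n,D,F,E,G], logical=[B,n,D,F,E,G,A]
After op 4 (rotate(-3)): offset=5, physical=[A,B,n,D,F,E,G], logical=[E,G,A,B,n,D,F]
After op 5 (rotate(-2)): offset=3, physical=[A,B,n,D,F,E,G], logical=[D,F,E,G,A,B,n]
After op 6 (rotate(-1)): offset=2, physical=[A,B,n,D,F,E,G], logical=[n,D,F,E,G,A,B]
After op 7 (rotate(+2)): offset=4, physical=[A,B,n,D,F,E,G], logical=[F,E,G,A,B,n,D]
After op 8 (replace(0, 'd')): offset=4, physical=[A,B,n,D,d,E,G], logical=[d,E,G,A,B,n,D]
After op 9 (replace(6, 'k')): offset=4, physical=[A,B,n,k,d,E,G], logical=[d,E,G,A,B,n,k]
After op 10 (swap(4, 0)): offset=4, physical=[A,d,n,k,B,E,G], logical=[B,E,G,A,d,n,k]

Answer: B,E,G,A,d,n,k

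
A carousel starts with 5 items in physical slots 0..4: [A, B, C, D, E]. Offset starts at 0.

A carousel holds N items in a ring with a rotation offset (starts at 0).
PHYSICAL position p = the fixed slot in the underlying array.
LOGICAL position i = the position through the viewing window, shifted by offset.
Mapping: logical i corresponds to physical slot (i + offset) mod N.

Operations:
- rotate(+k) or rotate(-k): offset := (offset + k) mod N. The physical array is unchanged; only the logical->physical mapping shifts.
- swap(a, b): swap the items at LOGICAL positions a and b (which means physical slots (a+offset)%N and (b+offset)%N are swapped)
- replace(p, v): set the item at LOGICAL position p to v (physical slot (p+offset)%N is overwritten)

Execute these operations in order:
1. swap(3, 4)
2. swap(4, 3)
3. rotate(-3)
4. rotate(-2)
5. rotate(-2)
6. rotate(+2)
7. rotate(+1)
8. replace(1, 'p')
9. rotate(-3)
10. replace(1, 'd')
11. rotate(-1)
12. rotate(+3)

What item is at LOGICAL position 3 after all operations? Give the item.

Answer: D

Derivation:
After op 1 (swap(3, 4)): offset=0, physical=[A,B,C,E,D], logical=[A,B,C,E,D]
After op 2 (swap(4, 3)): offset=0, physical=[A,B,C,D,E], logical=[A,B,C,D,E]
After op 3 (rotate(-3)): offset=2, physical=[A,B,C,D,E], logical=[C,D,E,A,B]
After op 4 (rotate(-2)): offset=0, physical=[A,B,C,D,E], logical=[A,B,C,D,E]
After op 5 (rotate(-2)): offset=3, physical=[A,B,C,D,E], logical=[D,E,A,B,C]
After op 6 (rotate(+2)): offset=0, physical=[A,B,C,D,E], logical=[A,B,C,D,E]
After op 7 (rotate(+1)): offset=1, physical=[A,B,C,D,E], logical=[B,C,D,E,A]
After op 8 (replace(1, 'p')): offset=1, physical=[A,B,p,D,E], logical=[B,p,D,E,A]
After op 9 (rotate(-3)): offset=3, physical=[A,B,p,D,E], logical=[D,E,A,B,p]
After op 10 (replace(1, 'd')): offset=3, physical=[A,B,p,D,d], logical=[D,d,A,B,p]
After op 11 (rotate(-1)): offset=2, physical=[A,B,p,D,d], logical=[p,D,d,A,B]
After op 12 (rotate(+3)): offset=0, physical=[A,B,p,D,d], logical=[A,B,p,D,d]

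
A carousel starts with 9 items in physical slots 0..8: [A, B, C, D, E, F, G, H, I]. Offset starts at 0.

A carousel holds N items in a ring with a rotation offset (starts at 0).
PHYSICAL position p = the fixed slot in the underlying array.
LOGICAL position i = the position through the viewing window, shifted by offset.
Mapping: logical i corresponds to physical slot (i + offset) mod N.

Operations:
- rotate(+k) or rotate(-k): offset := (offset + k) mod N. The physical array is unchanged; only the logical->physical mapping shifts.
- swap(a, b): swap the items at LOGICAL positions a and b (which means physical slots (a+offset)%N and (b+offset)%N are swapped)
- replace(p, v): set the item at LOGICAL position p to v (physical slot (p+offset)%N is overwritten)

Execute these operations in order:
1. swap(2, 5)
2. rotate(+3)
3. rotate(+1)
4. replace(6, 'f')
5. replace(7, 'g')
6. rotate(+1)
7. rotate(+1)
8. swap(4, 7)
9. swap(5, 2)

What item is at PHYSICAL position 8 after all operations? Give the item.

After op 1 (swap(2, 5)): offset=0, physical=[A,B,F,D,E,C,G,H,I], logical=[A,B,F,D,E,C,G,H,I]
After op 2 (rotate(+3)): offset=3, physical=[A,B,F,D,E,C,G,H,I], logical=[D,E,C,G,H,I,A,B,F]
After op 3 (rotate(+1)): offset=4, physical=[A,B,F,D,E,C,G,H,I], logical=[E,C,G,H,I,A,B,F,D]
After op 4 (replace(6, 'f')): offset=4, physical=[A,f,F,D,E,C,G,H,I], logical=[E,C,G,H,I,A,f,F,D]
After op 5 (replace(7, 'g')): offset=4, physical=[A,f,g,D,E,C,G,H,I], logical=[E,C,G,H,I,A,f,g,D]
After op 6 (rotate(+1)): offset=5, physical=[A,f,g,D,E,C,G,H,I], logical=[C,G,H,I,A,f,g,D,E]
After op 7 (rotate(+1)): offset=6, physical=[A,f,g,D,E,C,G,H,I], logical=[G,H,I,A,f,g,D,E,C]
After op 8 (swap(4, 7)): offset=6, physical=[A,E,g,D,f,C,G,H,I], logical=[G,H,I,A,E,g,D,f,C]
After op 9 (swap(5, 2)): offset=6, physical=[A,E,I,D,f,C,G,H,g], logical=[G,H,g,A,E,I,D,f,C]

Answer: g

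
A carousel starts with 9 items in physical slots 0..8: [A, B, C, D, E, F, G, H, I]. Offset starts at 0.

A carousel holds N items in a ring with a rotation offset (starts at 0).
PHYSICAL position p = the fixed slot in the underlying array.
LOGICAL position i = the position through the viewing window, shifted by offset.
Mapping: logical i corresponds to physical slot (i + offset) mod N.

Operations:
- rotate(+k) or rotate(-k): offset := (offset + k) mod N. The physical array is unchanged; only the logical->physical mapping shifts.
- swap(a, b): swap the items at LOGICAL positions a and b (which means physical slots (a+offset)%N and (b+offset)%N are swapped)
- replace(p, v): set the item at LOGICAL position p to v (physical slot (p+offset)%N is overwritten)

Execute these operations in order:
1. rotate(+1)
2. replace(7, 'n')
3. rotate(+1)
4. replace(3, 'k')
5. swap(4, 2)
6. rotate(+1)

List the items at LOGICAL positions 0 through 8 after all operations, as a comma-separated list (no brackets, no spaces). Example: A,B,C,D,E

After op 1 (rotate(+1)): offset=1, physical=[A,B,C,D,E,F,G,H,I], logical=[B,C,D,E,F,G,H,I,A]
After op 2 (replace(7, 'n')): offset=1, physical=[A,B,C,D,E,F,G,H,n], logical=[B,C,D,E,F,G,H,n,A]
After op 3 (rotate(+1)): offset=2, physical=[A,B,C,D,E,F,G,H,n], logical=[C,D,E,F,G,H,n,A,B]
After op 4 (replace(3, 'k')): offset=2, physical=[A,B,C,D,E,k,G,H,n], logical=[C,D,E,k,G,H,n,A,B]
After op 5 (swap(4, 2)): offset=2, physical=[A,B,C,D,G,k,E,H,n], logical=[C,D,G,k,E,H,n,A,B]
After op 6 (rotate(+1)): offset=3, physical=[A,B,C,D,G,k,E,H,n], logical=[D,G,k,E,H,n,A,B,C]

Answer: D,G,k,E,H,n,A,B,C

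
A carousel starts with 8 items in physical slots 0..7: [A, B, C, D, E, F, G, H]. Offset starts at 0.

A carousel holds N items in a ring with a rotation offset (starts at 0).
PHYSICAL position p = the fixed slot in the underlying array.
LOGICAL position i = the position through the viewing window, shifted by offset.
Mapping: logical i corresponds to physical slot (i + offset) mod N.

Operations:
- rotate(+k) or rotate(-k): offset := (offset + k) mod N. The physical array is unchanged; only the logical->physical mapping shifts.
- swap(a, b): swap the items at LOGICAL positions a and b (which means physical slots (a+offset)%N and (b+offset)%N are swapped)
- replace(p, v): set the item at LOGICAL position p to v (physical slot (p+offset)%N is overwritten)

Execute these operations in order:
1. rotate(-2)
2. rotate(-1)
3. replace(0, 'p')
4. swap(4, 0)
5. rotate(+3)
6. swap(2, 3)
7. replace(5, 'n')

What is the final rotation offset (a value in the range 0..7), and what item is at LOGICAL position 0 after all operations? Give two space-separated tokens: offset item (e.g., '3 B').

Answer: 0 A

Derivation:
After op 1 (rotate(-2)): offset=6, physical=[A,B,C,D,E,F,G,H], logical=[G,H,A,B,C,D,E,F]
After op 2 (rotate(-1)): offset=5, physical=[A,B,C,D,E,F,G,H], logical=[F,G,H,A,B,C,D,E]
After op 3 (replace(0, 'p')): offset=5, physical=[A,B,C,D,E,p,G,H], logical=[p,G,H,A,B,C,D,E]
After op 4 (swap(4, 0)): offset=5, physical=[A,p,C,D,E,B,G,H], logical=[B,G,H,A,p,C,D,E]
After op 5 (rotate(+3)): offset=0, physical=[A,p,C,D,E,B,G,H], logical=[A,p,C,D,E,B,G,H]
After op 6 (swap(2, 3)): offset=0, physical=[A,p,D,C,E,B,G,H], logical=[A,p,D,C,E,B,G,H]
After op 7 (replace(5, 'n')): offset=0, physical=[A,p,D,C,E,n,G,H], logical=[A,p,D,C,E,n,G,H]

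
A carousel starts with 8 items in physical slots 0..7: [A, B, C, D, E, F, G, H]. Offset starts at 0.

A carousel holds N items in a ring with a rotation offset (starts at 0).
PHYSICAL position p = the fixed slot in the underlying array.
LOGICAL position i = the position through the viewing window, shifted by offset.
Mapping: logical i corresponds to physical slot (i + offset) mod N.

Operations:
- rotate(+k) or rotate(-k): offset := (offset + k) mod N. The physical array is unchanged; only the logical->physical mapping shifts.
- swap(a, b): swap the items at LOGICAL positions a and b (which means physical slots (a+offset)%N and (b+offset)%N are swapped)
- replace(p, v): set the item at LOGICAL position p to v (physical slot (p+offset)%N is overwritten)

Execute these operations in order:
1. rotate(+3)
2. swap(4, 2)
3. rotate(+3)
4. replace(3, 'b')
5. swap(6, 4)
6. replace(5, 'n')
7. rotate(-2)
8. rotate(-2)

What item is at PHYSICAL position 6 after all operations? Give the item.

After op 1 (rotate(+3)): offset=3, physical=[A,B,C,D,E,F,G,H], logical=[D,E,F,G,H,A,B,C]
After op 2 (swap(4, 2)): offset=3, physical=[A,B,C,D,E,H,G,F], logical=[D,E,H,G,F,A,B,C]
After op 3 (rotate(+3)): offset=6, physical=[A,B,C,D,E,H,G,F], logical=[G,F,A,B,C,D,E,H]
After op 4 (replace(3, 'b')): offset=6, physical=[A,b,C,D,E,H,G,F], logical=[G,F,A,b,C,D,E,H]
After op 5 (swap(6, 4)): offset=6, physical=[A,b,E,D,C,H,G,F], logical=[G,F,A,b,E,D,C,H]
After op 6 (replace(5, 'n')): offset=6, physical=[A,b,E,n,C,H,G,F], logical=[G,F,A,b,E,n,C,H]
After op 7 (rotate(-2)): offset=4, physical=[A,b,E,n,C,H,G,F], logical=[C,H,G,F,A,b,E,n]
After op 8 (rotate(-2)): offset=2, physical=[A,b,E,n,C,H,G,F], logical=[E,n,C,H,G,F,A,b]

Answer: G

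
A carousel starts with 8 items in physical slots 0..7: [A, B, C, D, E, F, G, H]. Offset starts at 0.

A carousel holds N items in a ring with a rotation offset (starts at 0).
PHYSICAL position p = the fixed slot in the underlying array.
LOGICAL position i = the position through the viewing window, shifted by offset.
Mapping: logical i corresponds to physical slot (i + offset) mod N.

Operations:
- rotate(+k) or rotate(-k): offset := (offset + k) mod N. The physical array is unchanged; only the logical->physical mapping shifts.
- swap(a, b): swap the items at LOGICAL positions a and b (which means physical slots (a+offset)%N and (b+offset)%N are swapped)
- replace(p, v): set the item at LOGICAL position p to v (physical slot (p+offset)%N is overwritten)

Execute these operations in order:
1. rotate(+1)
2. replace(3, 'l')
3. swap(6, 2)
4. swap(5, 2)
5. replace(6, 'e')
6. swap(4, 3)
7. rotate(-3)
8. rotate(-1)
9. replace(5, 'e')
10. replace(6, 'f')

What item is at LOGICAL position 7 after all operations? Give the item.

Answer: F

Derivation:
After op 1 (rotate(+1)): offset=1, physical=[A,B,C,D,E,F,G,H], logical=[B,C,D,E,F,G,H,A]
After op 2 (replace(3, 'l')): offset=1, physical=[A,B,C,D,l,F,G,H], logical=[B,C,D,l,F,G,H,A]
After op 3 (swap(6, 2)): offset=1, physical=[A,B,C,H,l,F,G,D], logical=[B,C,H,l,F,G,D,A]
After op 4 (swap(5, 2)): offset=1, physical=[A,B,C,G,l,F,H,D], logical=[B,C,G,l,F,H,D,A]
After op 5 (replace(6, 'e')): offset=1, physical=[A,B,C,G,l,F,H,e], logical=[B,C,G,l,F,H,e,A]
After op 6 (swap(4, 3)): offset=1, physical=[A,B,C,G,F,l,H,e], logical=[B,C,G,F,l,H,e,A]
After op 7 (rotate(-3)): offset=6, physical=[A,B,C,G,F,l,H,e], logical=[H,e,A,B,C,G,F,l]
After op 8 (rotate(-1)): offset=5, physical=[A,B,C,G,F,l,H,e], logical=[l,H,e,A,B,C,G,F]
After op 9 (replace(5, 'e')): offset=5, physical=[A,B,e,G,F,l,H,e], logical=[l,H,e,A,B,e,G,F]
After op 10 (replace(6, 'f')): offset=5, physical=[A,B,e,f,F,l,H,e], logical=[l,H,e,A,B,e,f,F]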